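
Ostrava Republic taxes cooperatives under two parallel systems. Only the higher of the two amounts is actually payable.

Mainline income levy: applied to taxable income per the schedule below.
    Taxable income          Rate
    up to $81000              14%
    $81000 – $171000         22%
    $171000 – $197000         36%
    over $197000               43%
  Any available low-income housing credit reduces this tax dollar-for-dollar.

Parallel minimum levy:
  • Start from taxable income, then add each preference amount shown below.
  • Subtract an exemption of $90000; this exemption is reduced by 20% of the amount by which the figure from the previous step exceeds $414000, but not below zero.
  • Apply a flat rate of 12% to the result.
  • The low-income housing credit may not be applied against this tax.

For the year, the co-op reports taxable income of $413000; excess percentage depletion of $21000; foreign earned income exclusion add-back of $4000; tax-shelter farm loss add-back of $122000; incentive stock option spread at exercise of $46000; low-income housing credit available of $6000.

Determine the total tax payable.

Mainline income levy:
  $81000 × 14% = $11340
  $90000 × 22% = $19800
  $26000 × 36% = $9360
  $216000 × 43% = $92880
  → $133380
  Less low-income housing credit $6000 → $127380

Parallel minimum levy:
  Adjusted income: $413000 + $21000 + $4000 + $122000 + $46000 = $606000
  Exemption: $90000 − 20% × ($606000 − $414000) = $90000 − $38400 = $51600
  Base: $606000 − $51600 = $554400
  $554400 × 12% = $66528

$127380 > $66528, so the mainline income levy governs.

$127380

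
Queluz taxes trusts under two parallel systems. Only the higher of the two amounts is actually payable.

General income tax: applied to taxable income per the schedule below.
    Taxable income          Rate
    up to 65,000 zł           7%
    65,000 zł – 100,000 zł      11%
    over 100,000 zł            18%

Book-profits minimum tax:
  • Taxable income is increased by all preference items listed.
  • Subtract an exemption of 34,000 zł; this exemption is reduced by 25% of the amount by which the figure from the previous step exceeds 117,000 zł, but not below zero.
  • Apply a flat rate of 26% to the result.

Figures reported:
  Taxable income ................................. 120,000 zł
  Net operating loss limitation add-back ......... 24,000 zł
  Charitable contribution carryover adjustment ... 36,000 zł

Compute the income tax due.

General income tax:
  65,000 zł × 7% = 4,550 zł
  35,000 zł × 11% = 3,850 zł
  20,000 zł × 18% = 3,600 zł
  → 12,000 zł

Book-profits minimum tax:
  Adjusted income: 120,000 zł + 24,000 zł + 36,000 zł = 180,000 zł
  Exemption: 34,000 zł − 25% × (180,000 zł − 117,000 zł) = 34,000 zł − 15,750 zł = 18,250 zł
  Base: 180,000 zł − 18,250 zł = 161,750 zł
  161,750 zł × 26% = 42,055 zł

42,055 zł > 12,000 zł, so the book-profits minimum tax is the binding amount.

42,055 zł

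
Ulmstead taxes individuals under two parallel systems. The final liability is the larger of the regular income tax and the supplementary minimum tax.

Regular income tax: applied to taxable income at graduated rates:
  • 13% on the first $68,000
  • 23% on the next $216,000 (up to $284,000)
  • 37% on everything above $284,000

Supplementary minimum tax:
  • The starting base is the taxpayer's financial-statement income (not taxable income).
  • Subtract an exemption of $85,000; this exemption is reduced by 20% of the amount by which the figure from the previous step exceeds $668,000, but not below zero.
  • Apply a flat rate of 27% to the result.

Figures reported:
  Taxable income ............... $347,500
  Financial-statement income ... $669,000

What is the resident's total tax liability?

$157,734

Supplementary minimum tax:
  Base (financial-statement income): $669,000
  Exemption: $85,000 − 20% × ($669,000 − $668,000) = $85,000 − $200 = $84,800
  Base: $669,000 − $84,800 = $584,200
  $584,200 × 27% = $157,734

Regular income tax:
  $68,000 × 13% = $8,840
  $216,000 × 23% = $49,680
  $63,500 × 37% = $23,495
  → $82,015

$157,734 > $82,015, so the supplementary minimum tax is the binding amount.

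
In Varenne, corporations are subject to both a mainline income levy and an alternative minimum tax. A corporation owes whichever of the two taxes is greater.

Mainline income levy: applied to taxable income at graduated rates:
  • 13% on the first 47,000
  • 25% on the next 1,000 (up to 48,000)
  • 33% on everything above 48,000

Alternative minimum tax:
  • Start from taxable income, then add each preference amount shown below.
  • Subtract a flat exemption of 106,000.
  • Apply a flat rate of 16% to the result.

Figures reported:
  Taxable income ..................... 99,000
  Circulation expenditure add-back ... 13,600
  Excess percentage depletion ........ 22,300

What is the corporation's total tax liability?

23,190

Alternative minimum tax:
  Adjusted income: 99,000 + 13,600 + 22,300 = 134,900
  Less exemption 106,000 → base 28,900
  28,900 × 16% = 4,624

Mainline income levy:
  47,000 × 13% = 6,110
  1,000 × 25% = 250
  51,000 × 33% = 16,830
  → 23,190

23,190 > 4,624, so the mainline income levy governs.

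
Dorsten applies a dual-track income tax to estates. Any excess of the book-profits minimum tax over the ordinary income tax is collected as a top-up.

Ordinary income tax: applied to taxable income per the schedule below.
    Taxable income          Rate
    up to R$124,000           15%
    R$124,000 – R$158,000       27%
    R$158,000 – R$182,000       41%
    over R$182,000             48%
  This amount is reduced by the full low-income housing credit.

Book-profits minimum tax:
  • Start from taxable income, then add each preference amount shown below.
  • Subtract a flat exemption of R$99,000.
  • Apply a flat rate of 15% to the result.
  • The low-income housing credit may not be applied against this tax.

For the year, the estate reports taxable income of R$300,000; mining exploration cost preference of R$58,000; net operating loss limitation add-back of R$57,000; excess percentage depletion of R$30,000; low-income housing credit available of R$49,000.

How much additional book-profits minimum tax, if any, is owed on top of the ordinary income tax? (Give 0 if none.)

R$6,640

Book-profits minimum tax:
  Adjusted income: R$300,000 + R$58,000 + R$57,000 + R$30,000 = R$445,000
  Less exemption R$99,000 → base R$346,000
  R$346,000 × 15% = R$51,900

Ordinary income tax:
  R$124,000 × 15% = R$18,600
  R$34,000 × 27% = R$9,180
  R$24,000 × 41% = R$9,840
  R$118,000 × 48% = R$56,640
  → R$94,260
  Less low-income housing credit R$49,000 → R$45,260

Excess of book-profits minimum tax over ordinary income tax: R$51,900 − R$45,260 = R$6,640.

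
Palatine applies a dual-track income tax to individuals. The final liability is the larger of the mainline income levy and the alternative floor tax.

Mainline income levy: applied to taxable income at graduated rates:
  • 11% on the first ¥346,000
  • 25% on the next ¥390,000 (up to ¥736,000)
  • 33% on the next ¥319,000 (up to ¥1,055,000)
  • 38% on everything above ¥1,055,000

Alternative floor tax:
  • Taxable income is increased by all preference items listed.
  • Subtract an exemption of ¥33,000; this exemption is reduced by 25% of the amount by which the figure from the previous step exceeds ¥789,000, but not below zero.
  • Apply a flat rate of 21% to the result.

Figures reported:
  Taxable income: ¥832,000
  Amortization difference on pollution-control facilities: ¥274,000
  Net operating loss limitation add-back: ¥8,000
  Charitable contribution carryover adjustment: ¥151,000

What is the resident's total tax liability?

Alternative floor tax:
  Adjusted income: ¥832,000 + ¥274,000 + ¥8,000 + ¥151,000 = ¥1,265,000
  Exemption: 25% × (¥1,265,000 − ¥789,000) = ¥119,000 ≥ ¥33,000, so the exemption is fully phased out
  Base: ¥1,265,000 − ¥0 = ¥1,265,000
  ¥1,265,000 × 21% = ¥265,650

Mainline income levy:
  ¥346,000 × 11% = ¥38,060
  ¥390,000 × 25% = ¥97,500
  ¥96,000 × 33% = ¥31,680
  → ¥167,240

¥265,650 > ¥167,240, so the alternative floor tax is the binding amount.

¥265,650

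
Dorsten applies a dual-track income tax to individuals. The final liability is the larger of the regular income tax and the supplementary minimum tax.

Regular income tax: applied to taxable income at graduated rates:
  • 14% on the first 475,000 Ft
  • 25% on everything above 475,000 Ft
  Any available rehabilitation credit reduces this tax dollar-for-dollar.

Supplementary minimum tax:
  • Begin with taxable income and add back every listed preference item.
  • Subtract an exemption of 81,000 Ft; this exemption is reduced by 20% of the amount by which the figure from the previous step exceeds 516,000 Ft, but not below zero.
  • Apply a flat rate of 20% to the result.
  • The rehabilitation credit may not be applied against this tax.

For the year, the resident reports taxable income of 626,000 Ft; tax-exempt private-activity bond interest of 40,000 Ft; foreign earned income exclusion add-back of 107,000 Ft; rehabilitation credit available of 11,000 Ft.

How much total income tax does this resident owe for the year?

148,680 Ft

Regular income tax:
  475,000 Ft × 14% = 66,500 Ft
  151,000 Ft × 25% = 37,750 Ft
  → 104,250 Ft
  Less rehabilitation credit 11,000 Ft → 93,250 Ft

Supplementary minimum tax:
  Adjusted income: 626,000 Ft + 40,000 Ft + 107,000 Ft = 773,000 Ft
  Exemption: 81,000 Ft − 20% × (773,000 Ft − 516,000 Ft) = 81,000 Ft − 51,400 Ft = 29,600 Ft
  Base: 773,000 Ft − 29,600 Ft = 743,400 Ft
  743,400 Ft × 20% = 148,680 Ft

148,680 Ft > 93,250 Ft, so the supplementary minimum tax is the binding amount.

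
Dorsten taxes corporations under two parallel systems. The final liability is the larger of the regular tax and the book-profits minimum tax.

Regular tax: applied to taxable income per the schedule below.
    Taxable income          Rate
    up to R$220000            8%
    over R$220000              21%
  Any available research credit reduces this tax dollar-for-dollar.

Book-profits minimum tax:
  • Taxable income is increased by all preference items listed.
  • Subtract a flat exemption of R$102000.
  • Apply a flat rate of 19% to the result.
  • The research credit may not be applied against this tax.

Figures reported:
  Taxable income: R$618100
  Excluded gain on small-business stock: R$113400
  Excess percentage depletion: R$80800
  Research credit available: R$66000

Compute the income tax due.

R$134957

Regular tax:
  R$220000 × 8% = R$17600
  R$398100 × 21% = R$83601
  → R$101201
  Less research credit R$66000 → R$35201

Book-profits minimum tax:
  Adjusted income: R$618100 + R$113400 + R$80800 = R$812300
  Less exemption R$102000 → base R$710300
  R$710300 × 19% = R$134957

R$134957 > R$35201, so the book-profits minimum tax is the binding amount.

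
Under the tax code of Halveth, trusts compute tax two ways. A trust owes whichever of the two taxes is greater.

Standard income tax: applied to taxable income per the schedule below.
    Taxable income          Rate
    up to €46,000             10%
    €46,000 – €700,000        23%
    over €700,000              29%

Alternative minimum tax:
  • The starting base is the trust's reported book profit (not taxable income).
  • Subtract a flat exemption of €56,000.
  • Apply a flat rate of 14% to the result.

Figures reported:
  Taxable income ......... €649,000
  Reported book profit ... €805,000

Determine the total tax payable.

Alternative minimum tax:
  Base (reported book profit): €805,000
  Less exemption €56,000 → base €749,000
  €749,000 × 14% = €104,860

Standard income tax:
  €46,000 × 10% = €4,600
  €603,000 × 23% = €138,690
  → €143,290

€143,290 > €104,860, so the standard income tax governs.

€143,290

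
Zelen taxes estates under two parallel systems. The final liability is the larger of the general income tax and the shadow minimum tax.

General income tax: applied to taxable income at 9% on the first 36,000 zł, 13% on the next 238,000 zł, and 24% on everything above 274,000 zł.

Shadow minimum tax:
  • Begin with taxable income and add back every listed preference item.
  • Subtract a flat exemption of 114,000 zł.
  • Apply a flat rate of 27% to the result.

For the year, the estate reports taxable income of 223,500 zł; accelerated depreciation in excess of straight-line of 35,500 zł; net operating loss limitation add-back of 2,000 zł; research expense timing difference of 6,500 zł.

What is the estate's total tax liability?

General income tax:
  36,000 zł × 9% = 3,240 zł
  187,500 zł × 13% = 24,375 zł
  → 27,615 zł

Shadow minimum tax:
  Adjusted income: 223,500 zł + 35,500 zł + 2,000 zł + 6,500 zł = 267,500 zł
  Less exemption 114,000 zł → base 153,500 zł
  153,500 zł × 27% = 41,445 zł

41,445 zł > 27,615 zł, so the shadow minimum tax is the binding amount.

41,445 zł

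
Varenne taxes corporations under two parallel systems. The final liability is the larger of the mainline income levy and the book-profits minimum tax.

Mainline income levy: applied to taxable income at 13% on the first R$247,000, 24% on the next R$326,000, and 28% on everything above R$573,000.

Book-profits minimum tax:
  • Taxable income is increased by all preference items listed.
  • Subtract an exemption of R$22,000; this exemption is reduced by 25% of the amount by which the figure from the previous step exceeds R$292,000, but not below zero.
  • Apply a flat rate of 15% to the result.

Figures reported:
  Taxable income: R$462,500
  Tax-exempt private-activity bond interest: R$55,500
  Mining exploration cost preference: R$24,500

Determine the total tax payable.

R$83,830

Mainline income levy:
  R$247,000 × 13% = R$32,110
  R$215,500 × 24% = R$51,720
  → R$83,830

Book-profits minimum tax:
  Adjusted income: R$462,500 + R$55,500 + R$24,500 = R$542,500
  Exemption: 25% × (R$542,500 − R$292,000) = R$62,625 ≥ R$22,000, so the exemption is fully phased out
  Base: R$542,500 − R$0 = R$542,500
  R$542,500 × 15% = R$81,375

R$83,830 > R$81,375, so the mainline income levy governs.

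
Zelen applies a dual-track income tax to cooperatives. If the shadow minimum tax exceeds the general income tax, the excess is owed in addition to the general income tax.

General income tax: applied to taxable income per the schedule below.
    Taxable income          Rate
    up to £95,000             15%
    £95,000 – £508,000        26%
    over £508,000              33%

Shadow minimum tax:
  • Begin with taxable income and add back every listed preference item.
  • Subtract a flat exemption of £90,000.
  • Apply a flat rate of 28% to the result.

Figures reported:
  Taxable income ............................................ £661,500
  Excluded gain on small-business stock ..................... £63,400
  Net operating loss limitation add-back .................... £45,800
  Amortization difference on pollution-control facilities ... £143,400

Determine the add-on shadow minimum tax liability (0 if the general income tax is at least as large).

General income tax:
  £95,000 × 15% = £14,250
  £413,000 × 26% = £107,380
  £153,500 × 33% = £50,655
  → £172,285

Shadow minimum tax:
  Adjusted income: £661,500 + £63,400 + £45,800 + £143,400 = £914,100
  Less exemption £90,000 → base £824,100
  £824,100 × 28% = £230,748

Excess of shadow minimum tax over general income tax: £230,748 − £172,285 = £58,463.

£58,463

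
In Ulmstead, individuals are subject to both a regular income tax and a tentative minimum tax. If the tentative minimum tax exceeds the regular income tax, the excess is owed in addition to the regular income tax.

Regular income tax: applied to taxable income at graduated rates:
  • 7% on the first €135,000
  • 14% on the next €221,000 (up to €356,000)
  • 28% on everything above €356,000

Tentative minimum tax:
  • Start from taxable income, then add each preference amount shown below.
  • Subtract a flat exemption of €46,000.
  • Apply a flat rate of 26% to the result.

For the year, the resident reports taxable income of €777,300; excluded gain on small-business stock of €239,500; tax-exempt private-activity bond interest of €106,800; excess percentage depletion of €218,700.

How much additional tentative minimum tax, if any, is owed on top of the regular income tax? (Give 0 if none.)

Regular income tax:
  €135,000 × 7% = €9,450
  €221,000 × 14% = €30,940
  €421,300 × 28% = €117,964
  → €158,354

Tentative minimum tax:
  Adjusted income: €777,300 + €239,500 + €106,800 + €218,700 = €1,342,300
  Less exemption €46,000 → base €1,296,300
  €1,296,300 × 26% = €337,038

Excess of tentative minimum tax over regular income tax: €337,038 − €158,354 = €178,684.

€178,684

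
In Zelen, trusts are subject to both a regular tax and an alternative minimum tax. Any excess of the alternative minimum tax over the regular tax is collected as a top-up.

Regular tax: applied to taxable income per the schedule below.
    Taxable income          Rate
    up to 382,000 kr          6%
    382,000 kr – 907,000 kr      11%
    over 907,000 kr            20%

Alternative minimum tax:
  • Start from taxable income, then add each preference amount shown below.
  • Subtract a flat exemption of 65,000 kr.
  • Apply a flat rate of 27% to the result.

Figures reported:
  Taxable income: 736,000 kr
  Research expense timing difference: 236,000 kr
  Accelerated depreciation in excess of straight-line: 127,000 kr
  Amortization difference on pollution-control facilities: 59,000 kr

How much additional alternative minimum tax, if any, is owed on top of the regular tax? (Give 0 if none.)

233,250 kr

Regular tax:
  382,000 kr × 6% = 22,920 kr
  354,000 kr × 11% = 38,940 kr
  → 61,860 kr

Alternative minimum tax:
  Adjusted income: 736,000 kr + 236,000 kr + 127,000 kr + 59,000 kr = 1,158,000 kr
  Less exemption 65,000 kr → base 1,093,000 kr
  1,093,000 kr × 27% = 295,110 kr

Excess of alternative minimum tax over regular tax: 295,110 kr − 61,860 kr = 233,250 kr.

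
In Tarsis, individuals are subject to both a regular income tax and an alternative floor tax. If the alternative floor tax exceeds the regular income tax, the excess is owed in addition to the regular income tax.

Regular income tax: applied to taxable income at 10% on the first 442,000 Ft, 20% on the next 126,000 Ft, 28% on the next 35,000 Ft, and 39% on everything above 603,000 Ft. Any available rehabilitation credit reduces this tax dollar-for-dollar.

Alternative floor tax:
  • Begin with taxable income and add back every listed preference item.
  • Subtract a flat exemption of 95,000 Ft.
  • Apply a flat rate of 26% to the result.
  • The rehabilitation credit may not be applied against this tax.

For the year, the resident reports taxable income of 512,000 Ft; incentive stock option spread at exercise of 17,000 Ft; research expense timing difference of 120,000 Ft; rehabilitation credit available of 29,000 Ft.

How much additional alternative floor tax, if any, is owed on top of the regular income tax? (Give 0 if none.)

Alternative floor tax:
  Adjusted income: 512,000 Ft + 17,000 Ft + 120,000 Ft = 649,000 Ft
  Less exemption 95,000 Ft → base 554,000 Ft
  554,000 Ft × 26% = 144,040 Ft

Regular income tax:
  442,000 Ft × 10% = 44,200 Ft
  70,000 Ft × 20% = 14,000 Ft
  → 58,200 Ft
  Less rehabilitation credit 29,000 Ft → 29,200 Ft

Excess of alternative floor tax over regular income tax: 144,040 Ft − 29,200 Ft = 114,840 Ft.

114,840 Ft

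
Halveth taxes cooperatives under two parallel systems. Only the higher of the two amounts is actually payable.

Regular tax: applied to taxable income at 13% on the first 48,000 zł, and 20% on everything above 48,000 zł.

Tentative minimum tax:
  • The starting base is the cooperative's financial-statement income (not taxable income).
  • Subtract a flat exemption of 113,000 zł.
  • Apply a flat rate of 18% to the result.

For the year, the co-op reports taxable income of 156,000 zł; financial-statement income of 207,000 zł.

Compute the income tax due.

27,840 zł

Regular tax:
  48,000 zł × 13% = 6,240 zł
  108,000 zł × 20% = 21,600 zł
  → 27,840 zł

Tentative minimum tax:
  Base (financial-statement income): 207,000 zł
  Less exemption 113,000 zł → base 94,000 zł
  94,000 zł × 18% = 16,920 zł

27,840 zł > 16,920 zł, so the regular tax governs.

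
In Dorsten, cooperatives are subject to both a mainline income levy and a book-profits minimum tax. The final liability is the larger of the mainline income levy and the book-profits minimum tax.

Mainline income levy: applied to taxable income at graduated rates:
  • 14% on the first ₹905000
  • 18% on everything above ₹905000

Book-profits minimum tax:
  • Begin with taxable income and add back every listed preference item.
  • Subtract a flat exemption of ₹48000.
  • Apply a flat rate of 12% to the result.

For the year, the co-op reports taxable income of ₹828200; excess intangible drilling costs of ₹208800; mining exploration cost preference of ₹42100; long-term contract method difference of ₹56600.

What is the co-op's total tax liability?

Mainline income levy:
  ₹828200 × 14% = ₹115948

Book-profits minimum tax:
  Adjusted income: ₹828200 + ₹208800 + ₹42100 + ₹56600 = ₹1135700
  Less exemption ₹48000 → base ₹1087700
  ₹1087700 × 12% = ₹130524

₹130524 > ₹115948, so the book-profits minimum tax is the binding amount.

₹130524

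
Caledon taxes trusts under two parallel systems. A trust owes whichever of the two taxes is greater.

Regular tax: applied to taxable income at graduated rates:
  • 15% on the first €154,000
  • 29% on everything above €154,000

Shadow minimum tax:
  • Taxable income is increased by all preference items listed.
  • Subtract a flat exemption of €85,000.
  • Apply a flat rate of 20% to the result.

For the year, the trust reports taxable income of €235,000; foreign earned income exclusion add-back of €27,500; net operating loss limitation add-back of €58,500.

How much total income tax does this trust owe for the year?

Regular tax:
  €154,000 × 15% = €23,100
  €81,000 × 29% = €23,490
  → €46,590

Shadow minimum tax:
  Adjusted income: €235,000 + €27,500 + €58,500 = €321,000
  Less exemption €85,000 → base €236,000
  €236,000 × 20% = €47,200

€47,200 > €46,590, so the shadow minimum tax is the binding amount.

€47,200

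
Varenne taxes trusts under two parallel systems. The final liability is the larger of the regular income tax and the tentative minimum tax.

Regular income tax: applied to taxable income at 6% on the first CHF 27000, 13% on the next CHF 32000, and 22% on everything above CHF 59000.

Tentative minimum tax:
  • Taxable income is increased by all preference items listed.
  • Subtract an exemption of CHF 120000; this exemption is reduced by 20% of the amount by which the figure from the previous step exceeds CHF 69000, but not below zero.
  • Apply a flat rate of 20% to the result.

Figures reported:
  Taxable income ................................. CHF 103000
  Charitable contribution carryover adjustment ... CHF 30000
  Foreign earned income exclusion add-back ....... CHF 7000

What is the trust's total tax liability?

CHF 15460

Regular income tax:
  CHF 27000 × 6% = CHF 1620
  CHF 32000 × 13% = CHF 4160
  CHF 44000 × 22% = CHF 9680
  → CHF 15460

Tentative minimum tax:
  Adjusted income: CHF 103000 + CHF 30000 + CHF 7000 = CHF 140000
  Exemption: CHF 120000 − 20% × (CHF 140000 − CHF 69000) = CHF 120000 − CHF 14200 = CHF 105800
  Base: CHF 140000 − CHF 105800 = CHF 34200
  CHF 34200 × 20% = CHF 6840

CHF 15460 > CHF 6840, so the regular income tax governs.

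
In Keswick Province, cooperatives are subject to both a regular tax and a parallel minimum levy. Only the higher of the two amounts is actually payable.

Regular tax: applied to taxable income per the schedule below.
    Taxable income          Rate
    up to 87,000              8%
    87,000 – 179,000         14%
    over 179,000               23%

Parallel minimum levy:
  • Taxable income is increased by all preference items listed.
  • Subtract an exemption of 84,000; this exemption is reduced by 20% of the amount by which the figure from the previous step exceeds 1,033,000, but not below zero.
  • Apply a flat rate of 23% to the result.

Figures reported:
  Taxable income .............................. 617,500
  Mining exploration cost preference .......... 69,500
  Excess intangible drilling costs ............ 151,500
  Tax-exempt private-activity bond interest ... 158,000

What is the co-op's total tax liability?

209,875

Regular tax:
  87,000 × 8% = 6,960
  92,000 × 14% = 12,880
  438,500 × 23% = 100,855
  → 120,695

Parallel minimum levy:
  Adjusted income: 617,500 + 69,500 + 151,500 + 158,000 = 996,500
  Exemption: 996,500 ≤ 1,033,000, so full 84,000 applies
  Base: 996,500 − 84,000 = 912,500
  912,500 × 23% = 209,875

209,875 > 120,695, so the parallel minimum levy is the binding amount.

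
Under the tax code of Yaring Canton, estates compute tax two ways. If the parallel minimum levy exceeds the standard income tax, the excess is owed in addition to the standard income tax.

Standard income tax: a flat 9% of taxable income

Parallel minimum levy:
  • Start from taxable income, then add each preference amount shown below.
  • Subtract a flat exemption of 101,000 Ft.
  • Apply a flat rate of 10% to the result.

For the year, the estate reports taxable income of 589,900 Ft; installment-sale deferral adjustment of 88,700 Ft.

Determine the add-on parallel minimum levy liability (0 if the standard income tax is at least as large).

4,669 Ft

Standard income tax:
  589,900 Ft × 9% = 53,091 Ft

Parallel minimum levy:
  Adjusted income: 589,900 Ft + 88,700 Ft = 678,600 Ft
  Less exemption 101,000 Ft → base 577,600 Ft
  577,600 Ft × 10% = 57,760 Ft

Excess of parallel minimum levy over standard income tax: 57,760 Ft − 53,091 Ft = 4,669 Ft.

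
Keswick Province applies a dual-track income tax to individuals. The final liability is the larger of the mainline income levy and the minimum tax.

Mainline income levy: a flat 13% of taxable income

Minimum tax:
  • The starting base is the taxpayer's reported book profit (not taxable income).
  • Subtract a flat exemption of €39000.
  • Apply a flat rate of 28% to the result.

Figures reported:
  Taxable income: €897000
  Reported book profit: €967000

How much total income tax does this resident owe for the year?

Minimum tax:
  Base (reported book profit): €967000
  Less exemption €39000 → base €928000
  €928000 × 28% = €259840

Mainline income levy:
  €897000 × 13% = €116610

€259840 > €116610, so the minimum tax is the binding amount.

€259840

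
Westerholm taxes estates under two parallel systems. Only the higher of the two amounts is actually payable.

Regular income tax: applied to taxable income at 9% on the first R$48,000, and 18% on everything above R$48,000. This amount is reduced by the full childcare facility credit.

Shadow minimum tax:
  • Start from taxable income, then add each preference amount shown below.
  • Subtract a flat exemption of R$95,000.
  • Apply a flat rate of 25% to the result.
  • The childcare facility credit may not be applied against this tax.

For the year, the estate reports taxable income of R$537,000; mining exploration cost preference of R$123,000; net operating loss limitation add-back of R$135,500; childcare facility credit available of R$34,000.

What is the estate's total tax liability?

R$175,125

Shadow minimum tax:
  Adjusted income: R$537,000 + R$123,000 + R$135,500 = R$795,500
  Less exemption R$95,000 → base R$700,500
  R$700,500 × 25% = R$175,125

Regular income tax:
  R$48,000 × 9% = R$4,320
  R$489,000 × 18% = R$88,020
  → R$92,340
  Less childcare facility credit R$34,000 → R$58,340

R$175,125 > R$58,340, so the shadow minimum tax is the binding amount.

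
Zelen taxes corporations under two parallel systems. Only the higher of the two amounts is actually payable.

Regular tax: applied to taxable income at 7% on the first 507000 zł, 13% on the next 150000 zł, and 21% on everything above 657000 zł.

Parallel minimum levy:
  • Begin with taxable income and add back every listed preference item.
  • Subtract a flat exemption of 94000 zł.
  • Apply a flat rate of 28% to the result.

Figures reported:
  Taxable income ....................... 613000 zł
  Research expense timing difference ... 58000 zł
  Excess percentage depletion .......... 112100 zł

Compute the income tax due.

192948 zł

Regular tax:
  507000 zł × 7% = 35490 zł
  106000 zł × 13% = 13780 zł
  → 49270 zł

Parallel minimum levy:
  Adjusted income: 613000 zł + 58000 zł + 112100 zł = 783100 zł
  Less exemption 94000 zł → base 689100 zł
  689100 zł × 28% = 192948 zł

192948 zł > 49270 zł, so the parallel minimum levy is the binding amount.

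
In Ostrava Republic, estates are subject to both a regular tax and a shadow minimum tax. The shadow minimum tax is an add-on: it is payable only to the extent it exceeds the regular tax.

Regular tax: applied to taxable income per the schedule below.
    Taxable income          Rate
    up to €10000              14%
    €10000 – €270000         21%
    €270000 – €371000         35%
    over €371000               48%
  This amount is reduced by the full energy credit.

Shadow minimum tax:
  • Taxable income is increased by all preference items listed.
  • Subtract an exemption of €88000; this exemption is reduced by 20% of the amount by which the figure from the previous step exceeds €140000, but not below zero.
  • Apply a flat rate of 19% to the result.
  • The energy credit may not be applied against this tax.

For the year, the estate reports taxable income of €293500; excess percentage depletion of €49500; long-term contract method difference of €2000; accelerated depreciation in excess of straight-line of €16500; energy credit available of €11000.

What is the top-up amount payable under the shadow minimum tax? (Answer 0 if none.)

€7157

Shadow minimum tax:
  Adjusted income: €293500 + €49500 + €2000 + €16500 = €361500
  Exemption: €88000 − 20% × (€361500 − €140000) = €88000 − €44300 = €43700
  Base: €361500 − €43700 = €317800
  €317800 × 19% = €60382

Regular tax:
  €10000 × 14% = €1400
  €260000 × 21% = €54600
  €23500 × 35% = €8225
  → €64225
  Less energy credit €11000 → €53225

Excess of shadow minimum tax over regular tax: €60382 − €53225 = €7157.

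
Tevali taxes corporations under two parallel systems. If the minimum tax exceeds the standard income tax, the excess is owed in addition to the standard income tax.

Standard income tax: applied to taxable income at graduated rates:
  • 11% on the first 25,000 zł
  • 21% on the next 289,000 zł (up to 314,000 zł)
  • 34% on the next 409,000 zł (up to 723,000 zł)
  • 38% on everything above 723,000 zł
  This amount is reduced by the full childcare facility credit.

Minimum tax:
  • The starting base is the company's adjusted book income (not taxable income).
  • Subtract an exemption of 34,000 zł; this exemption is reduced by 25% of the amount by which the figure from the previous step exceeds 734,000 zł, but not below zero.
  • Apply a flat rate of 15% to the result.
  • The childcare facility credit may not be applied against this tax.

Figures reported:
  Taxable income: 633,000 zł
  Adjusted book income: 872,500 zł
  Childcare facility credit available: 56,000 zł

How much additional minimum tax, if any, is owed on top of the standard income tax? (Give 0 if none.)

14,975 zł

Standard income tax:
  25,000 zł × 11% = 2,750 zł
  289,000 zł × 21% = 60,690 zł
  319,000 zł × 34% = 108,460 zł
  → 171,900 zł
  Less childcare facility credit 56,000 zł → 115,900 zł

Minimum tax:
  Base (adjusted book income): 872,500 zł
  Exemption: 25% × (872,500 zł − 734,000 zł) = 34,625 zł ≥ 34,000 zł, so the exemption is fully phased out
  Base: 872,500 zł − 0 zł = 872,500 zł
  872,500 zł × 15% = 130,875 zł

Excess of minimum tax over standard income tax: 130,875 zł − 115,900 zł = 14,975 zł.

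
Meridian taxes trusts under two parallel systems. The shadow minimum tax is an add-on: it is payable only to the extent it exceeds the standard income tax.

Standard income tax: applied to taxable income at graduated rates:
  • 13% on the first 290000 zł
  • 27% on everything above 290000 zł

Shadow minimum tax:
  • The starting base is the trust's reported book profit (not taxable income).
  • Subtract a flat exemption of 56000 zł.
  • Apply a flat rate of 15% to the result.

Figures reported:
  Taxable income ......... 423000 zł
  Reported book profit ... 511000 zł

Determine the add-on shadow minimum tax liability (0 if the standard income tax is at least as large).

0 zł

Standard income tax:
  290000 zł × 13% = 37700 zł
  133000 zł × 27% = 35910 zł
  → 73610 zł

Shadow minimum tax:
  Base (reported book profit): 511000 zł
  Less exemption 56000 zł → base 455000 zł
  455000 zł × 15% = 68250 zł

68250 zł ≤ 73610 zł, so no add-on is due.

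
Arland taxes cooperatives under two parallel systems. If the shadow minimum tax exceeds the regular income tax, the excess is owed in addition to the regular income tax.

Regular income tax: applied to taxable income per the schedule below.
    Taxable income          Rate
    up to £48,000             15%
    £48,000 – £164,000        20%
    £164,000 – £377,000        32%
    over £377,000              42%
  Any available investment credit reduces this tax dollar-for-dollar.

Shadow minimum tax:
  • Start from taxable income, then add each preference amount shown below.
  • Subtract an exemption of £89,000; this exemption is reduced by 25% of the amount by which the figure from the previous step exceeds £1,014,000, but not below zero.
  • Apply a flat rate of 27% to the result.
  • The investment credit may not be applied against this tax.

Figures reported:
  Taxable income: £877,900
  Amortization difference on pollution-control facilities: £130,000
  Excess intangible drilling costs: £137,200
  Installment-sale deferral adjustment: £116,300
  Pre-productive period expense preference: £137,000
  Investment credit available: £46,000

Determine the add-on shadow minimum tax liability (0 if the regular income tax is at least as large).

£114,630

Regular income tax:
  £48,000 × 15% = £7,200
  £116,000 × 20% = £23,200
  £213,000 × 32% = £68,160
  £500,900 × 42% = £210,378
  → £308,938
  Less investment credit £46,000 → £262,938

Shadow minimum tax:
  Adjusted income: £877,900 + £130,000 + £137,200 + £116,300 + £137,000 = £1,398,400
  Exemption: 25% × (£1,398,400 − £1,014,000) = £96,100 ≥ £89,000, so the exemption is fully phased out
  Base: £1,398,400 − £0 = £1,398,400
  £1,398,400 × 27% = £377,568

Excess of shadow minimum tax over regular income tax: £377,568 − £262,938 = £114,630.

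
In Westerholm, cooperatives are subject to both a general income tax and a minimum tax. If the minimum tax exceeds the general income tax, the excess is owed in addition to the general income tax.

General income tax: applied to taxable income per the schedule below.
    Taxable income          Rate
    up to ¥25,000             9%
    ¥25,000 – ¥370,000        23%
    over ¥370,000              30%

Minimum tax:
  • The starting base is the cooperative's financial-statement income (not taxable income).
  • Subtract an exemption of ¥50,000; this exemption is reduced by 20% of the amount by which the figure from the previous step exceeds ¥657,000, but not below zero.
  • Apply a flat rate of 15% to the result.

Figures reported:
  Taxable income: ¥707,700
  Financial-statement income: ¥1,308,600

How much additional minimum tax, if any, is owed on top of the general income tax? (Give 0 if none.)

Minimum tax:
  Base (financial-statement income): ¥1,308,600
  Exemption: 20% × (¥1,308,600 − ¥657,000) = ¥130,320 ≥ ¥50,000, so the exemption is fully phased out
  Base: ¥1,308,600 − ¥0 = ¥1,308,600
  ¥1,308,600 × 15% = ¥196,290

General income tax:
  ¥25,000 × 9% = ¥2,250
  ¥345,000 × 23% = ¥79,350
  ¥337,700 × 30% = ¥101,310
  → ¥182,910

Excess of minimum tax over general income tax: ¥196,290 − ¥182,910 = ¥13,380.

¥13,380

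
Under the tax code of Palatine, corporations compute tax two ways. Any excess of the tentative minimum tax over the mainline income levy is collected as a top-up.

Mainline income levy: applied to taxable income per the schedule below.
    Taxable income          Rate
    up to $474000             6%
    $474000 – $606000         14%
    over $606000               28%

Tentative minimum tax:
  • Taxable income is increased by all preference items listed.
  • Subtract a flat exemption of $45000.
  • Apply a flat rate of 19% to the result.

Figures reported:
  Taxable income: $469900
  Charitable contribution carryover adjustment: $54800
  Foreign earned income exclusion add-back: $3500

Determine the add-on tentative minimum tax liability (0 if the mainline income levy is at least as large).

Tentative minimum tax:
  Adjusted income: $469900 + $54800 + $3500 = $528200
  Less exemption $45000 → base $483200
  $483200 × 19% = $91808

Mainline income levy:
  $469900 × 6% = $28194

Excess of tentative minimum tax over mainline income levy: $91808 − $28194 = $63614.

$63614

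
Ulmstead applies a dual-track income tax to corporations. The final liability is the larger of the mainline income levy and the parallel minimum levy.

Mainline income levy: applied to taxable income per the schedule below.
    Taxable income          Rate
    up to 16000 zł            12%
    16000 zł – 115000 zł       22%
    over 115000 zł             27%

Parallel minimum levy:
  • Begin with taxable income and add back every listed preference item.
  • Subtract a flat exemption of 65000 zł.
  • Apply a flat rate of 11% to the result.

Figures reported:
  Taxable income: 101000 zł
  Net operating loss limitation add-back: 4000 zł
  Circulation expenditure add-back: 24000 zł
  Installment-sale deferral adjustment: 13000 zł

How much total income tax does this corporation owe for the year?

Mainline income levy:
  16000 zł × 12% = 1920 zł
  85000 zł × 22% = 18700 zł
  → 20620 zł

Parallel minimum levy:
  Adjusted income: 101000 zł + 4000 zł + 24000 zł + 13000 zł = 142000 zł
  Less exemption 65000 zł → base 77000 zł
  77000 zł × 11% = 8470 zł

20620 zł > 8470 zł, so the mainline income levy governs.

20620 zł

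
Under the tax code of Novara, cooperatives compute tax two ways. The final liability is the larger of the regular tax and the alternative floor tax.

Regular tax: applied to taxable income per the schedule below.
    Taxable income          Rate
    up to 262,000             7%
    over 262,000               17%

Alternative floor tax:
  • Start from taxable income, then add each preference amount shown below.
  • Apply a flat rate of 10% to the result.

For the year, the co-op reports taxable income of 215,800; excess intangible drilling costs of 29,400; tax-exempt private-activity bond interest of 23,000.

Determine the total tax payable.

Alternative floor tax:
  Adjusted income: 215,800 + 29,400 + 23,000 = 268,200
  268,200 × 10% = 26,820

Regular tax:
  215,800 × 7% = 15,106

26,820 > 15,106, so the alternative floor tax is the binding amount.

26,820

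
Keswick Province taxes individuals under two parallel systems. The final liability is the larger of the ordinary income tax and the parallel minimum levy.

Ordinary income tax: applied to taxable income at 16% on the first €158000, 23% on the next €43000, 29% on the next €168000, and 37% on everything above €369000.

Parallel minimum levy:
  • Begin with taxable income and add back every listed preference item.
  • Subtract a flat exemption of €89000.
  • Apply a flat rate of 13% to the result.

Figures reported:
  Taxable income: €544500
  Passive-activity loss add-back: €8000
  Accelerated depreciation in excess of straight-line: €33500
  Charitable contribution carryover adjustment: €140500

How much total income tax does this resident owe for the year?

€148825

Parallel minimum levy:
  Adjusted income: €544500 + €8000 + €33500 + €140500 = €726500
  Less exemption €89000 → base €637500
  €637500 × 13% = €82875

Ordinary income tax:
  €158000 × 16% = €25280
  €43000 × 23% = €9890
  €168000 × 29% = €48720
  €175500 × 37% = €64935
  → €148825

€148825 > €82875, so the ordinary income tax governs.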